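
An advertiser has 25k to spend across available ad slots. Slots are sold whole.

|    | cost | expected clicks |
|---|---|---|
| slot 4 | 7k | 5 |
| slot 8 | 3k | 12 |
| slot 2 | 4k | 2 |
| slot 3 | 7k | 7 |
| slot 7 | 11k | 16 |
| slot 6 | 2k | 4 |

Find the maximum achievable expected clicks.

Allowing fractional choices, the relaxed optimum would be about 40.4, but ad slots are indivisible.
slot 8 + slot 3 + slot 7 + slot 6: cost 3 + 7 + 11 + 2 = 23 ≤ 25, expected clicks 12 + 7 + 16 + 4 = 39.
slot 4 + slot 8 + slot 7 + slot 6: cost 7 + 3 + 11 + 2 = 23 ≤ 25, expected clicks 5 + 12 + 16 + 4 = 37.
slot 8 + slot 2 + slot 3 + slot 7: cost 3 + 4 + 7 + 11 = 25 ≤ 25, expected clicks 12 + 2 + 7 + 16 = 37.
Best is slot 8, slot 3, slot 7, and slot 6 with total expected clicks 39.

39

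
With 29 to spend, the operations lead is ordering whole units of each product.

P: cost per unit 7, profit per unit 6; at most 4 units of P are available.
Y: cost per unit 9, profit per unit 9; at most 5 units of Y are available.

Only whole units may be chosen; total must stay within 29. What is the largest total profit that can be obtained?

27

Take 3×Y: cost 27 ≤ 29, profit 3·9 = 27.
No other integer combination yields more.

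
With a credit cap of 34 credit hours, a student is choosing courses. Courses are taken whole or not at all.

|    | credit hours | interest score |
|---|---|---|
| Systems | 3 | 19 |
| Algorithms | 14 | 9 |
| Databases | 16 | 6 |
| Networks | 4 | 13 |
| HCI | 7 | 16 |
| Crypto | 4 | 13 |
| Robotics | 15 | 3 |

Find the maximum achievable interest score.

70

Treat it as a binary knapsack problem.
Systems + Networks + HCI + Crypto + Robotics: credit hours 3 + 4 + 7 + 4 + 15 = 33 ≤ 34, interest score 19 + 13 + 16 + 13 + 3 = 64.
Systems + Algorithms + Networks + HCI + Crypto: credit hours 3 + 14 + 4 + 7 + 4 = 32 ≤ 34, interest score 19 + 9 + 13 + 16 + 13 = 70.
Systems + Databases + Networks + HCI + Crypto: credit hours 3 + 16 + 4 + 7 + 4 = 34 ≤ 34, interest score 19 + 6 + 13 + 16 + 13 = 67.
Best is Systems, Algorithms, Networks, HCI, and Crypto with total interest score 70.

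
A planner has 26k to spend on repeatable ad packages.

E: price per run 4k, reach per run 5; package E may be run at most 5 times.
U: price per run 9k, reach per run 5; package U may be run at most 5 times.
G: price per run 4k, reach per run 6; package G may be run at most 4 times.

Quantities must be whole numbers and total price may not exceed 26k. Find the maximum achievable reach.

2×E and 4×G: price 24 ≤ 26, reach 2·5 + 4·6 = 34.
3×E and 3×G: price 24 ≤ 26, reach 3·5 + 3·6 = 33.
Best is 34.

34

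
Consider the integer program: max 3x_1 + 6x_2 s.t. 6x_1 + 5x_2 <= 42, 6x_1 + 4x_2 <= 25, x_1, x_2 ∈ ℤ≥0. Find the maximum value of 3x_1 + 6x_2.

36

The continuous relaxation peaks at (0, 6.25) with value 37.50; rounding to a feasible lattice point costs some objective.
(x_1,x_2)=(0,6): 6·0+5·6=30≤42, 6·0+4·6=24≤25, objective 36.
(x_1,x_2)=(0,5): 6·0+5·5=25≤42, 6·0+4·5=20≤25, objective 30.
The best lattice point is (0,6), giving 36.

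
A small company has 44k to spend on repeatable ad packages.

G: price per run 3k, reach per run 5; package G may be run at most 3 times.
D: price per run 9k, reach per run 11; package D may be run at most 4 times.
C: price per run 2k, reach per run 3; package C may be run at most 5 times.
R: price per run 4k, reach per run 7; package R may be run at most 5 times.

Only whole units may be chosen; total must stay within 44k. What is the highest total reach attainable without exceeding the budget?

70

3×G, 1×D, 3×C, and 5×R: price 44 ≤ 44, reach 3·5 + 1·11 + 3·3 + 5·7 = 70.
3×G, 1×D, 5×C, and 4×R: price 44 ≤ 44, reach 3·5 + 1·11 + 5·3 + 4·7 = 69.
Best is 70.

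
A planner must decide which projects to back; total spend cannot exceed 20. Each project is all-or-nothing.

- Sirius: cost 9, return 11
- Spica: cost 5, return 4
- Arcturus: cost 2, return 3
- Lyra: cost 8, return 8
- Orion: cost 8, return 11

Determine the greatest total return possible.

Sirius + Arcturus + Orion: cost 9 + 2 + 8 = 19 ≤ 20, return 11 + 3 + 11 = 25.
Arcturus + Lyra + Orion: cost 2 + 8 + 8 = 18 ≤ 20, return 3 + 8 + 11 = 22.
Sirius + Orion: cost 9 + 8 = 17 ≤ 20, return 11 + 11 = 22.
Best is Sirius, Arcturus, and Orion with total return 25.

25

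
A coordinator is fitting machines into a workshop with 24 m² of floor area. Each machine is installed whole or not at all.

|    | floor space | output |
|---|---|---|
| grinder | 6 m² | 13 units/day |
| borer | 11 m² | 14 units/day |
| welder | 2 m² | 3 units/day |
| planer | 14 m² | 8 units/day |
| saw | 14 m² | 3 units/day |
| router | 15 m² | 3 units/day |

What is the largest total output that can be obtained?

30

Allowing fractional choices, the relaxed optimum would be about 32.9, but machines are indivisible.
grinder + welder + planer: floor space 6 + 2 + 14 = 22 ≤ 24, output 13 + 3 + 8 = 24.
grinder + borer: floor space 6 + 11 = 17 ≤ 24, output 13 + 14 = 27.
grinder + borer + welder: floor space 6 + 11 + 2 = 19 ≤ 24, output 13 + 14 + 3 = 30.
Best is grinder, borer, and welder with total output 30.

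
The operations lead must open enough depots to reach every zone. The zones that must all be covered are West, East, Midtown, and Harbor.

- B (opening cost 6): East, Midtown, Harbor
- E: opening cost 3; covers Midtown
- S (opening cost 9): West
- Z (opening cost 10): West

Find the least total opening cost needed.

Choose B and S: together they cover West, East, Midtown, Harbor — every zone.
Total opening cost: 6 + 9 = 15.
No cover costs less than 15.

15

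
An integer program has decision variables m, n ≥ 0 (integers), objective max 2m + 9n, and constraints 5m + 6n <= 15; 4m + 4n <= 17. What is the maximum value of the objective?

18

(m,n)=(0,2): 5·0+6·2=12≤15, 4·0+4·2=8≤17, objective 18.
(m,n)=(1,1): 5·1+6·1=11≤15, 4·1+4·1=8≤17, objective 11.
(m,n)=(0,1): 5·0+6·1=6≤15, 4·0+4·1=4≤17, objective 9.
No feasible integer point exceeds 18.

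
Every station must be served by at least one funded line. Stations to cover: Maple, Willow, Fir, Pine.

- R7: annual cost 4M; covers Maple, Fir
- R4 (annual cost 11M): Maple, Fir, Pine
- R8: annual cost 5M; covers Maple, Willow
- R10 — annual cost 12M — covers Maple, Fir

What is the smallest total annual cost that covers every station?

The greedy cost-per-new-station heuristic would pick R7, R8, and R4 for 20, but a cheaper cover exists.
Choose R4 and R8: together they cover Maple, Willow, Fir, Pine — every station.
Total annual cost: 11 + 5 = 16.
No cover costs less than 16.

16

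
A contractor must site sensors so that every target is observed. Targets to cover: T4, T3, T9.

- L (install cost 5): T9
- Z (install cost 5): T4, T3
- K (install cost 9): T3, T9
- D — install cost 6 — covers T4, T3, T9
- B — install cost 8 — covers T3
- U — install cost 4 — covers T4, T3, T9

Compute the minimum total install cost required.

U alone covers T4, T3, T9 — every target.
Total install cost: 4.
No cover costs less than 4.

4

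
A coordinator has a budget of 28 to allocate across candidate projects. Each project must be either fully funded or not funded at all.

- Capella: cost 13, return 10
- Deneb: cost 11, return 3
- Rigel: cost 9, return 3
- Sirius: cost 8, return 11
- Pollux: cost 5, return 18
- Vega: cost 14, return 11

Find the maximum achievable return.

40

Rigel + Sirius + Pollux: cost 9 + 8 + 5 = 22 ≤ 28, return 3 + 11 + 18 = 32.
Sirius + Pollux + Vega: cost 8 + 5 + 14 = 27 ≤ 28, return 11 + 18 + 11 = 40.
Capella + Sirius + Pollux: cost 13 + 8 + 5 = 26 ≤ 28, return 10 + 11 + 18 = 39.
Best is Sirius, Pollux, and Vega with total return 40.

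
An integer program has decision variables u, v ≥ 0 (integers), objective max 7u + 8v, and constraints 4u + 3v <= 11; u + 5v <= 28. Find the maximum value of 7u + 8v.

24

Relaxing integrality, the LP optimum is 29.33 at (u,v) = (0, 3.67), which is not an integer point.
(u,v)=(0,3): 4·0+3·3=9≤11, 1·0+5·3=15≤28, objective 24.
(u,v)=(1,2): 4·1+3·2=10≤11, 1·1+5·2=11≤28, objective 23.
(u,v)=(0,2): 4·0+3·2=6≤11, 1·0+5·2=10≤28, objective 16.
Maximum is 24 at (u,v)=(0,3).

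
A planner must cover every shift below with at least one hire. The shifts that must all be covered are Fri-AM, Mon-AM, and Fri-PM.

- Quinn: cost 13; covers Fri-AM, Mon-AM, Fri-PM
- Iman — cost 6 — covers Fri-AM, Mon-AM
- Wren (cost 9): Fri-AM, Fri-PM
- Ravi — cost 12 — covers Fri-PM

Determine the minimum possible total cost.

13

The greedy cost-per-new-shift heuristic would pick Iman and Wren for 15, but a cheaper cover exists.
Quinn alone covers Fri-AM, Mon-AM, Fri-PM — every shift.
Total cost: 13.
No cover costs less than 13.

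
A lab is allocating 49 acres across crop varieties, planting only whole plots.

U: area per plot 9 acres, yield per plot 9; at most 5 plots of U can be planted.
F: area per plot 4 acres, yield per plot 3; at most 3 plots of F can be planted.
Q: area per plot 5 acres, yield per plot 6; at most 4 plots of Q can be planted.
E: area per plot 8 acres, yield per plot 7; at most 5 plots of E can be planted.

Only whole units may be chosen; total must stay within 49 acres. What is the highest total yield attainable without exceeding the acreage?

51

This is a bounded integer knapsack.
3×U and 4×Q: area 47 ≤ 49, yield 3·9 + 4·6 = 51.
1×U, 1×F, 4×Q, and 2×E: area 49 ≤ 49, yield 1·9 + 1·3 + 4·6 + 2·7 = 50.
Best is 51.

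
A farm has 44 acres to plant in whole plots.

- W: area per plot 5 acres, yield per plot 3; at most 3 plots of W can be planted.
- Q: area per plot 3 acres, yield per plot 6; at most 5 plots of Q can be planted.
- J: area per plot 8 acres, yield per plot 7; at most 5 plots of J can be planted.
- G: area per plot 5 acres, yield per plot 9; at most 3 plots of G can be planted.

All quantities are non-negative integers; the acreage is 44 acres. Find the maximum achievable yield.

67

Take 1×W, 5×Q, 1×J, and 3×G: area 43 ≤ 44, yield 1·3 + 5·6 + 1·7 + 3·9 = 67.
Q has the best ratio (6/3) and is taken to its limit of 5; remaining capacity is filled optimally with the others.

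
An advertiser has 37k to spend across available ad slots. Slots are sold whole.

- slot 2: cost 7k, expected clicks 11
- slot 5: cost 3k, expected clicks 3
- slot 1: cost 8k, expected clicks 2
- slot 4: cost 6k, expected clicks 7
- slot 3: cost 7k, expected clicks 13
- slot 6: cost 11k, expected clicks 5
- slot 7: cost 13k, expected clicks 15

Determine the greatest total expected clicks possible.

slot 2 + slot 4 + slot 3 + slot 7: cost 7 + 6 + 7 + 13 = 33 ≤ 37, expected clicks 11 + 7 + 13 + 15 = 46.
slot 2 + slot 5 + slot 3 + slot 7: cost 7 + 3 + 7 + 13 = 30 ≤ 37, expected clicks 11 + 3 + 13 + 15 = 42.
slot 2 + slot 5 + slot 4 + slot 3 + slot 7: cost 7 + 3 + 6 + 7 + 13 = 36 ≤ 37, expected clicks 11 + 3 + 7 + 13 + 15 = 49.
Best is slot 2, slot 5, slot 4, slot 3, and slot 7 with total expected clicks 49.

49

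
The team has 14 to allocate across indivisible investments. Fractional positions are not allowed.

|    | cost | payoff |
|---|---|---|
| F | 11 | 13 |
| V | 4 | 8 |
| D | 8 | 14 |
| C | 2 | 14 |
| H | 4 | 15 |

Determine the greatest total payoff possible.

43

Allowing fractional choices, the relaxed optimum would be about 44.0, but investments are indivisible.
D + C + H: cost 8 + 2 + 4 = 14 ≤ 14, payoff 14 + 14 + 15 = 43.
V + C + H: cost 4 + 2 + 4 = 10 ≤ 14, payoff 8 + 14 + 15 = 37.
Best is D, C, and H with total payoff 43.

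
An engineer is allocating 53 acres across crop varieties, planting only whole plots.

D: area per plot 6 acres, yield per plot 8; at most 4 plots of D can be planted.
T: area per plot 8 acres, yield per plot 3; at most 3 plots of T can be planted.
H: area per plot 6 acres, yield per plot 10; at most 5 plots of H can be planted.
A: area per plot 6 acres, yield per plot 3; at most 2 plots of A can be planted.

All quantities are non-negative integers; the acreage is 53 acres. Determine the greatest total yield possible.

H has the best ratio (10/6); taking only H gives at most 5×10 = 50 (stopped by the supply cap of 5).
Mixing does better — 3×D and 5×H: area 48 ≤ 53, yield 3·8 + 5·10 = 74.

74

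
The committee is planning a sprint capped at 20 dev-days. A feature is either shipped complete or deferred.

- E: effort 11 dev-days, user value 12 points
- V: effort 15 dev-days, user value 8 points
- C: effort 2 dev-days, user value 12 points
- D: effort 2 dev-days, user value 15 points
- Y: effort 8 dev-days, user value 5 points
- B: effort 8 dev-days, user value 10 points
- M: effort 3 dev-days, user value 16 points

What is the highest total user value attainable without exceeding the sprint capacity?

55

E + C + D + M: effort 11 + 2 + 2 + 3 = 18 ≤ 20, user value 12 + 12 + 15 + 16 = 55.
C + D + B + M: effort 2 + 2 + 8 + 3 = 15 ≤ 20, user value 12 + 15 + 10 + 16 = 53.
Best is E, C, D, and M with total user value 55.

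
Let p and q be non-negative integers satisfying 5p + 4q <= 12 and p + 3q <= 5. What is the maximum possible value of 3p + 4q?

(p,q)=(1,1): 5·1+4·1=9≤12, 1·1+3·1=4≤5, objective 7.
(p,q)=(2,0): 5·2+4·0=10≤12, 1·2+3·0=2≤5, objective 6.
(p,q)=(0,1): 5·0+4·1=4≤12, 1·0+3·1=3≤5, objective 4.
Maximum is 7 at (p,q)=(1,1).

7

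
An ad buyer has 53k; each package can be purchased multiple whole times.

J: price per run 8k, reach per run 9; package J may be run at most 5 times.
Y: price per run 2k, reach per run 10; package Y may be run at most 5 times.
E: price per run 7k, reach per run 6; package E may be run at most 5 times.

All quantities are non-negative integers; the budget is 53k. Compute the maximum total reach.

This is a bounded integer knapsack.
Y has the best ratio (10/2); taking only Y gives at most 5×10 = 50 (stopped by the supply cap of 5).
Mixing does better — 5×J and 5×Y: price 50 ≤ 53, reach 5·9 + 5·10 = 95.

95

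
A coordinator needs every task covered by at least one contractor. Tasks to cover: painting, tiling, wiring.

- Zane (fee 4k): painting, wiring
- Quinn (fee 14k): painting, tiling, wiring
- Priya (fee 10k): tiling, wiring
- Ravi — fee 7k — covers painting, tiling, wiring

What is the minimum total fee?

7

The greedy cost-per-new-task heuristic would pick Zane and Ravi for 11, but a cheaper cover exists.
Ravi alone covers painting, tiling, wiring — every task.
Total fee: 7.
No cover costs less than 7.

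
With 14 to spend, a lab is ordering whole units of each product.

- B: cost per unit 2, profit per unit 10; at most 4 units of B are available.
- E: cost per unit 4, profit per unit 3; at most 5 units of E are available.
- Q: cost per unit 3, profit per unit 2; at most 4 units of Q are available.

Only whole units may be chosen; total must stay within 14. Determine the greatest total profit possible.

44

4×B and 2×Q: cost 14 ≤ 14, profit 4·10 + 2·2 = 44.
4×B and 1×E: cost 12 ≤ 14, profit 4·10 + 1·3 = 43.
Best is 44.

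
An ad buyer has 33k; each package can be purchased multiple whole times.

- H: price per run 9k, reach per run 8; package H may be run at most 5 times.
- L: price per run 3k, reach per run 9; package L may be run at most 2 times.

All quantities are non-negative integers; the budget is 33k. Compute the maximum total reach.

42

This is a bounded integer knapsack.
3×H and 2×L: price 33 ≤ 33, reach 3·8 + 2·9 = 42.
2×H and 2×L: price 24 ≤ 33, reach 2·8 + 2·9 = 34.
Best is 42.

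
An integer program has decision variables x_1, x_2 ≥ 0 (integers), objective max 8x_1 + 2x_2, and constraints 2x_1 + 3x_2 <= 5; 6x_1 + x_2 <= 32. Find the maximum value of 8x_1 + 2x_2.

16

(x_1,x_2)=(2,0) is feasible, giving 16.
(x_1,x_2)=(1,1) is feasible, giving 10.
(x_1,x_2)=(1,0) is feasible, giving 8.
The best lattice point is (2,0), giving 16.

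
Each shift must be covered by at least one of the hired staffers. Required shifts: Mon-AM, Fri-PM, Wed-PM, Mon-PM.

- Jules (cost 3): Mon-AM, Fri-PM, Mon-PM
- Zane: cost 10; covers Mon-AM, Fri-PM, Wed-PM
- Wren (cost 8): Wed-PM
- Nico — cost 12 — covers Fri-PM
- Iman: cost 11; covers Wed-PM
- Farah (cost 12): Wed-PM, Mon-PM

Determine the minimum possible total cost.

11

Choose Jules and Wren: together they cover Mon-AM, Fri-PM, Wed-PM, Mon-PM — every shift.
Total cost: 3 + 8 = 11.
No cover costs less than 11.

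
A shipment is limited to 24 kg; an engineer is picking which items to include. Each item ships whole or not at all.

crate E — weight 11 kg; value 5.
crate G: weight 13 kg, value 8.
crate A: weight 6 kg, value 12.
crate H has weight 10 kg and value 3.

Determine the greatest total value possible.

20

Allowing fractional choices, the relaxed optimum would be about 22.3, but items are indivisible.
crate G + crate A: weight 13 + 6 = 19 ≤ 24, value 8 + 12 = 20.
crate E + crate A: weight 11 + 6 = 17 ≤ 24, value 5 + 12 = 17.
Best is crate G and crate A with total value 20.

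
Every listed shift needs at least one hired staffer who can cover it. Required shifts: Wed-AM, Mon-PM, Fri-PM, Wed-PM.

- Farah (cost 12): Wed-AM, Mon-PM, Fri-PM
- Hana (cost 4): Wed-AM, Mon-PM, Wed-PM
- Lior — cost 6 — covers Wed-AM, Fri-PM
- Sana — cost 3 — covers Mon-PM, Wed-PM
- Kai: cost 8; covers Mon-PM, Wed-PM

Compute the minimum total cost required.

9

The greedy cost-per-new-shift heuristic would pick Hana and Lior for 10, but a cheaper cover exists.
Choose Lior and Sana: together they cover Wed-AM, Mon-PM, Fri-PM, Wed-PM — every shift.
Total cost: 6 + 3 = 9.
No cover costs less than 9.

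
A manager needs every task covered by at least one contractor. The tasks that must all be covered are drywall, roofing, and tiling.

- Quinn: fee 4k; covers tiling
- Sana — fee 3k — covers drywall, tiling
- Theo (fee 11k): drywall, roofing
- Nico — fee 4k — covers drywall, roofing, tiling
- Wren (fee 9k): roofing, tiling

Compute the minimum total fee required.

Nico alone covers drywall, roofing, tiling — every task.
Total fee: 4.
No cover costs less than 4.

4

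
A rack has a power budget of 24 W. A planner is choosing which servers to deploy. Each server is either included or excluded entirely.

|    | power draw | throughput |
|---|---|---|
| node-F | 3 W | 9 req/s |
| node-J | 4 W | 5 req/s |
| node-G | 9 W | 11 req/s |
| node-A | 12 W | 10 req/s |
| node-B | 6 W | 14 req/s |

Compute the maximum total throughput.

39

Take node-F, node-J, node-G, and node-B: power draw 3 + 4 + 9 + 6 = 22 ≤ 24, throughput 9 + 5 + 11 + 14 = 39.
No other feasible combination does better.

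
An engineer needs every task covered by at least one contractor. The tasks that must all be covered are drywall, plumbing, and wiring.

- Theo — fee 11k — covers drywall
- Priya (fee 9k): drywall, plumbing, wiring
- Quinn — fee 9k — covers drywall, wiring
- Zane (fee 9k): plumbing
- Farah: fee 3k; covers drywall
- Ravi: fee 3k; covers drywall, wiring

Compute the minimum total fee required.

9

Priya alone covers drywall, plumbing, wiring — every task.
Total fee: 9.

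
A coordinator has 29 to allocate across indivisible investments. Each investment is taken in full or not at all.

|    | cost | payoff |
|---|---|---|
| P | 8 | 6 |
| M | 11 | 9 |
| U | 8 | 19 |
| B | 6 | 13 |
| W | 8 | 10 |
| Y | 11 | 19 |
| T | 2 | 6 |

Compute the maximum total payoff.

Take U, B, Y, and T: cost 8 + 6 + 11 + 2 = 27 ≤ 29, payoff 19 + 13 + 19 + 6 = 57.
No other feasible combination does better.

57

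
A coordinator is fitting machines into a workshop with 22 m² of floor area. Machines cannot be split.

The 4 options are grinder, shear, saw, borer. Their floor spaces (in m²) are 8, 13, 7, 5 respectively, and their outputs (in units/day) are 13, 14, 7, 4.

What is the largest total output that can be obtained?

27

Treat it as a binary knapsack problem.
Allowing fractional choices, the relaxed optimum would be about 28.0, but machines are indivisible.
grinder + saw + borer: floor space 8 + 7 + 5 = 20 ≤ 22, output 13 + 7 + 4 = 24.
grinder + shear: floor space 8 + 13 = 21 ≤ 22, output 13 + 14 = 27.
Best is grinder and shear with total output 27.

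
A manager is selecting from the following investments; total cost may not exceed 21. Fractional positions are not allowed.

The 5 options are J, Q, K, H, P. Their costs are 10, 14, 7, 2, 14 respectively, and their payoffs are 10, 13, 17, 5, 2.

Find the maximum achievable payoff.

32

J + K + H: cost 10 + 7 + 2 = 19 ≤ 21, payoff 10 + 17 + 5 = 32.
J + K: cost 10 + 7 = 17 ≤ 21, payoff 10 + 17 = 27.
Q + K: cost 14 + 7 = 21 ≤ 21, payoff 13 + 17 = 30.
Best is J, K, and H with total payoff 32.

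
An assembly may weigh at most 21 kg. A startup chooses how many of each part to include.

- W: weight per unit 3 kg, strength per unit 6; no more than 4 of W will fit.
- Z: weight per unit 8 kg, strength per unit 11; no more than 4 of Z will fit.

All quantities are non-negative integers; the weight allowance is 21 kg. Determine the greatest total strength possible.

W has the best ratio (6/3); taking only W gives at most 4×6 = 24 (stopped by the supply cap of 4).
Mixing does better — 4×W and 1×Z: weight 20 ≤ 21, strength 4·6 + 1·11 = 35.

35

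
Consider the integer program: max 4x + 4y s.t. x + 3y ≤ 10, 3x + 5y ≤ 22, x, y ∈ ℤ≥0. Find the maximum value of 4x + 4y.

(x,y)=(7,0): 1·7+3·0=7≤10, 3·7+5·0=21≤22, objective 28.
(x,y)=(6,0): 1·6+3·0=6≤10, 3·6+5·0=18≤22, objective 24.
No feasible integer point exceeds 28.

28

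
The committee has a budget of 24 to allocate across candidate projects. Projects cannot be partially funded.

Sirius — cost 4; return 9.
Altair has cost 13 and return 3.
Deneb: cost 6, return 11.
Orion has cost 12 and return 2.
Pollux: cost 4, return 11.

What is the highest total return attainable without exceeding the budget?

31

Take Sirius, Deneb, and Pollux: cost 4 + 6 + 4 = 14 ≤ 24, return 9 + 11 + 11 = 31.
No other feasible combination does better.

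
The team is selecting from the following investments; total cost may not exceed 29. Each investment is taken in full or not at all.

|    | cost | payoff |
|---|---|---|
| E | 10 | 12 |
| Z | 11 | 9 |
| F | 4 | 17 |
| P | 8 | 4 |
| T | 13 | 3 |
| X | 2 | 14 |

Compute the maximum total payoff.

This is an integer program with binary decision variables.
Allowing fractional choices, the relaxed optimum would be about 53.0, but investments are indivisible.
E + F + P + X: cost 10 + 4 + 8 + 2 = 24 ≤ 29, payoff 12 + 17 + 4 + 14 = 47.
E + Z + F + X: cost 10 + 11 + 4 + 2 = 27 ≤ 29, payoff 12 + 9 + 17 + 14 = 52.
E + F + T + X: cost 10 + 4 + 13 + 2 = 29 ≤ 29, payoff 12 + 17 + 3 + 14 = 46.
Best is E, Z, F, and X with total payoff 52.

52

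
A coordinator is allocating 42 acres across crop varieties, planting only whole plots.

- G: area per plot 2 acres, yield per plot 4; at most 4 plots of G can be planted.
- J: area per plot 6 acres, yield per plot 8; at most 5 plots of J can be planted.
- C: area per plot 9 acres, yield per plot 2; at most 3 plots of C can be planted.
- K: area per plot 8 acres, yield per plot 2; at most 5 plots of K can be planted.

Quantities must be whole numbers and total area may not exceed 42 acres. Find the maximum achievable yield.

Take 4×G and 5×J: area 38 ≤ 42, yield 4·4 + 5·8 = 56.
G has the best ratio (4/2) and is taken to its limit of 4; remaining capacity is filled optimally with the others.

56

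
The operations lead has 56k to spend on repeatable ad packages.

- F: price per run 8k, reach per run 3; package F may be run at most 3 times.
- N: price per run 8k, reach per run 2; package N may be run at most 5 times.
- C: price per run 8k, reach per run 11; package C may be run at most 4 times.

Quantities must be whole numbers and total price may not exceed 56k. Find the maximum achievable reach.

2×F, 1×N, and 4×C: price 56 ≤ 56, reach 2·3 + 1·2 + 4·11 = 52.
3×F and 4×C: price 56 ≤ 56, reach 3·3 + 4·11 = 53.
Best is 53.

53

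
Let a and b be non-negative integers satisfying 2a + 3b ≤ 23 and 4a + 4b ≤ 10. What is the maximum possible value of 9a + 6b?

Relaxing integrality, the LP optimum is 22.50 at (a,b) = (2.5, 0), which is not an integer point.
(a,b)=(2,0): 2·2+3·0=4≤23, 4·2+4·0=8≤10, objective 18.
(a,b)=(1,1): 2·1+3·1=5≤23, 4·1+4·1=8≤10, objective 15.
Maximum is 18 at (a,b)=(2,0).

18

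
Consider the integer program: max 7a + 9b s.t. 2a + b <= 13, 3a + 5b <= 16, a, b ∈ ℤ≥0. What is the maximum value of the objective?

Relaxing integrality, the LP optimum is 37.33 at (a,b) = (5.33, 0), which is not an integer point.
(a,b)=(5,0): 2·5+1·0=10≤13, 3·5+5·0=15≤16, objective 35.
(a,b)=(4,0): 2·4+1·0=8≤13, 3·4+5·0=12≤16, objective 28.
Maximum is 35 at (a,b)=(5,0).

35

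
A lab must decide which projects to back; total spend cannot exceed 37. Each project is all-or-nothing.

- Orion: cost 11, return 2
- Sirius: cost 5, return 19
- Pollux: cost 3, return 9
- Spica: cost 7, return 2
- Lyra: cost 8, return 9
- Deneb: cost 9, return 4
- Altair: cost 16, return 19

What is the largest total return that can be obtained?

Allowing fractional choices, the relaxed optimum would be about 58.2, but projects are indivisible.
Sirius + Pollux + Spica + Altair: cost 5 + 3 + 7 + 16 = 31 ≤ 37, return 19 + 9 + 2 + 19 = 49.
Sirius + Pollux + Deneb + Altair: cost 5 + 3 + 9 + 16 = 33 ≤ 37, return 19 + 9 + 4 + 19 = 51.
Sirius + Pollux + Lyra + Altair: cost 5 + 3 + 8 + 16 = 32 ≤ 37, return 19 + 9 + 9 + 19 = 56.
Best is Sirius, Pollux, Lyra, and Altair with total return 56.

56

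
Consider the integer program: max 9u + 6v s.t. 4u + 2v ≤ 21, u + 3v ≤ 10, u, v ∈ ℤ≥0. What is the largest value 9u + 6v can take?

48

Relaxing integrality, the LP optimum is 50.10 at (u,v) = (4.3, 1.9), which is not an integer point.
(u,v)=(4,2): 4·4+2·2=20≤21, 1·4+3·2=10≤10, objective 48.
(u,v)=(5,0): 4·5+2·0=20≤21, 1·5+3·0=5≤10, objective 45.
(u,v)=(4,1): 4·4+2·1=18≤21, 1·4+3·1=7≤10, objective 42.
(u,v)=(3,2): 4·3+2·2=16≤21, 1·3+3·2=9≤10, objective 39.
No feasible integer point exceeds 48.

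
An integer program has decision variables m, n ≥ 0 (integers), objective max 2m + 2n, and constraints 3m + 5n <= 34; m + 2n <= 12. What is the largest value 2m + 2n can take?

22

(m,n)=(11,0): 3·11+5·0=33≤34, 1·11+2·0=11≤12, objective 22.
(m,n)=(10,0): 3·10+5·0=30≤34, 1·10+2·0=10≤12, objective 20.
Maximum is 22 at (m,n)=(11,0).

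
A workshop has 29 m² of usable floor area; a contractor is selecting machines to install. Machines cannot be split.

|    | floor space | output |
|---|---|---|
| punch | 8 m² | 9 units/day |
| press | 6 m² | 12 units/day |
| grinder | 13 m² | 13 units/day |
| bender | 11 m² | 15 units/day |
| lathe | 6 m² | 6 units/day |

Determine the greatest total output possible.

36

This is an integer program with binary decision variables.
Take punch, press, and bender: floor space 8 + 6 + 11 = 25 ≤ 29, output 9 + 12 + 15 = 36.
No other feasible combination does better.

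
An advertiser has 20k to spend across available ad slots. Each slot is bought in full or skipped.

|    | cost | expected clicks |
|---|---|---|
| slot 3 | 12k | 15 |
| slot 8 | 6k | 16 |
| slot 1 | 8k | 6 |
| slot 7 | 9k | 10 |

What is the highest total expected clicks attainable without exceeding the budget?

31

Allowing fractional choices, the relaxed optimum would be about 33.2, but ad slots are indivisible.
slot 3 + slot 8: cost 12 + 6 = 18 ≤ 20, expected clicks 15 + 16 = 31.
slot 8 + slot 7: cost 6 + 9 = 15 ≤ 20, expected clicks 16 + 10 = 26.
Best is slot 3 and slot 8 with total expected clicks 31.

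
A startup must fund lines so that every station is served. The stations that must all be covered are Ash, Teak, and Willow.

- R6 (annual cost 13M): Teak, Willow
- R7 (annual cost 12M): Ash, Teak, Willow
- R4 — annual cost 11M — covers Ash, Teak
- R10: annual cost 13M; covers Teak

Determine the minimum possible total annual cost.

12

R7 alone covers Ash, Teak, Willow — every station.
Total annual cost: 12.
No cover costs less than 12.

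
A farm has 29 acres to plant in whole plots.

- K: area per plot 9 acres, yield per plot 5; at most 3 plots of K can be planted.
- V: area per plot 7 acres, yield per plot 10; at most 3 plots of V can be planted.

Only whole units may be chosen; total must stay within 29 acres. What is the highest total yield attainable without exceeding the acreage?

30

Take 3×V: area 21 ≤ 29, yield 3·10 = 30.
V has the best ratio (10/7) and is taken to its limit of 3; remaining capacity is filled optimally with the others.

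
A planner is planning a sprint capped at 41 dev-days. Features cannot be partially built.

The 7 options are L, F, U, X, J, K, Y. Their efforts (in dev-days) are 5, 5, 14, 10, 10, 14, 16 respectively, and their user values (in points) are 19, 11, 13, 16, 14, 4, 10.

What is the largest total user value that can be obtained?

Allowing fractional choices, the relaxed optimum would be about 70.2, but features are indivisible.
L + U + X + J: effort 5 + 14 + 10 + 10 = 39 ≤ 41, user value 19 + 13 + 16 + 14 = 62.
L + F + X + J: effort 5 + 5 + 10 + 10 = 30 ≤ 41, user value 19 + 11 + 16 + 14 = 60.
Best is L, U, X, and J with total user value 62.

62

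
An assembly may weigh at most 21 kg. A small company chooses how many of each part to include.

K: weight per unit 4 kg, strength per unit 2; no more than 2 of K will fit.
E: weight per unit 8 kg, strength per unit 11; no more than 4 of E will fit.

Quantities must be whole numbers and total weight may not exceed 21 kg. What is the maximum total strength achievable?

24

E has the best ratio (11/8); taking only E gives at most 2×11 = 22 (stopped by the weight limit).
Mixing does better — 1×K and 2×E: weight 20 ≤ 21, strength 1·2 + 2·11 = 24.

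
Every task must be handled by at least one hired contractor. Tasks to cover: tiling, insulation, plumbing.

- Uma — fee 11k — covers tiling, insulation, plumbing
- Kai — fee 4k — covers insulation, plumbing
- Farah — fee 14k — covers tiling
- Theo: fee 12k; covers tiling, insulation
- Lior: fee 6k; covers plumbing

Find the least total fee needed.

The greedy cost-per-new-task heuristic would pick Kai and Uma for 15, but a cheaper cover exists.
Uma alone covers tiling, insulation, plumbing — every task.
Total fee: 11.
No cover costs less than 11.

11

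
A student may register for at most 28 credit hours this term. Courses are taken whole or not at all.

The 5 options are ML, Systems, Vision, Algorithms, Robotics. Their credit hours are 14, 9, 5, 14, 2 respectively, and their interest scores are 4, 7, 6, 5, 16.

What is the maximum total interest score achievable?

Allowing fractional choices, the relaxed optimum would be about 33.3, but courses are indivisible.
Systems + Vision + Robotics: credit hours 9 + 5 + 2 = 16 ≤ 28, interest score 7 + 6 + 16 = 29.
Vision + Algorithms + Robotics: credit hours 5 + 14 + 2 = 21 ≤ 28, interest score 6 + 5 + 16 = 27.
Systems + Algorithms + Robotics: credit hours 9 + 14 + 2 = 25 ≤ 28, interest score 7 + 5 + 16 = 28.
Best is Systems, Vision, and Robotics with total interest score 29.

29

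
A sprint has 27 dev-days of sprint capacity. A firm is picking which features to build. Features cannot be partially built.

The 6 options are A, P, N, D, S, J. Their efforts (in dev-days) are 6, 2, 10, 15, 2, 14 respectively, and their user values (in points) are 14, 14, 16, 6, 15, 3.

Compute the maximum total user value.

Take A, P, N, and S: effort 6 + 2 + 10 + 2 = 20 ≤ 27, user value 14 + 14 + 16 + 15 = 59.
No other feasible combination does better.

59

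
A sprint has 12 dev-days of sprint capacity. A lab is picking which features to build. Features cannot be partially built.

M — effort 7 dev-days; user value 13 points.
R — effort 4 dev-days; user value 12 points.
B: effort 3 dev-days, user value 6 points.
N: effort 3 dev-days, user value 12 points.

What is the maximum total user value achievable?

30

Allowing fractional choices, the relaxed optimum would be about 33.7, but features are indivisible.
R + B + N: effort 4 + 3 + 3 = 10 ≤ 12, user value 12 + 6 + 12 = 30.
M + N: effort 7 + 3 = 10 ≤ 12, user value 13 + 12 = 25.
Best is R, B, and N with total user value 30.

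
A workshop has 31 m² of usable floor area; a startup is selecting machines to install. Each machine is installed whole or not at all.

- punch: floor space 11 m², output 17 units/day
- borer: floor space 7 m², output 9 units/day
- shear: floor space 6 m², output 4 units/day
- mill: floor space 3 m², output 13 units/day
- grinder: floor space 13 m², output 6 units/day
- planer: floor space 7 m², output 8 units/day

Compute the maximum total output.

47

Take punch, borer, mill, and planer: floor space 11 + 7 + 3 + 7 = 28 ≤ 31, output 17 + 9 + 13 + 8 = 47.
No other feasible combination does better.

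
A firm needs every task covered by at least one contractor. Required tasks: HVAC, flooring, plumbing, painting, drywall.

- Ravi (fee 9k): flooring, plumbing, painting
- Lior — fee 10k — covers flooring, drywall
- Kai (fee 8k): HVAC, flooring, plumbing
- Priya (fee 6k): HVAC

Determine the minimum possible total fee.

The greedy cost-per-new-task heuristic would pick Kai, Ravi, and Lior for 27, but a cheaper cover exists.
Choose Ravi, Lior, and Priya: together they cover HVAC, flooring, plumbing, painting, drywall — every task.
Total fee: 9 + 10 + 6 = 25.
No cover costs less than 25.

25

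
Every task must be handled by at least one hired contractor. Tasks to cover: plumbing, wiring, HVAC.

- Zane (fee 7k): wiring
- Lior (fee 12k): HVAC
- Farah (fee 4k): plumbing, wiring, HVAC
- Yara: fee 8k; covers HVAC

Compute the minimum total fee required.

4

Farah alone covers plumbing, wiring, HVAC — every task.
Total fee: 4.
No cover costs less than 4.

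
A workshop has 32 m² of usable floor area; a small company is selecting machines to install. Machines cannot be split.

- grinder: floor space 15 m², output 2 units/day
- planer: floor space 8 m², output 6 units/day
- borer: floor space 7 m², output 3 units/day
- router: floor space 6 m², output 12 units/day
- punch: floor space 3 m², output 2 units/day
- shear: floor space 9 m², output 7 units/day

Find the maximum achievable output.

28

planer + router + punch + shear: floor space 8 + 6 + 3 + 9 = 26 ≤ 32, output 6 + 12 + 2 + 7 = 27.
planer + router + shear: floor space 8 + 6 + 9 = 23 ≤ 32, output 6 + 12 + 7 = 25.
planer + borer + router + shear: floor space 8 + 7 + 6 + 9 = 30 ≤ 32, output 6 + 3 + 12 + 7 = 28.
Best is planer, borer, router, and shear with total output 28.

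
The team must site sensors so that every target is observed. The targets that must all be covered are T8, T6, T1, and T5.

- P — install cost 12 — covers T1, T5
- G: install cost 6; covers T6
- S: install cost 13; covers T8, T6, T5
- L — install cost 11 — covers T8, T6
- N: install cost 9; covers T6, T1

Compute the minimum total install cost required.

22

Choose S and N: together they cover T8, T6, T1, T5 — every target.
Total install cost: 13 + 9 = 22.
No cover costs less than 22.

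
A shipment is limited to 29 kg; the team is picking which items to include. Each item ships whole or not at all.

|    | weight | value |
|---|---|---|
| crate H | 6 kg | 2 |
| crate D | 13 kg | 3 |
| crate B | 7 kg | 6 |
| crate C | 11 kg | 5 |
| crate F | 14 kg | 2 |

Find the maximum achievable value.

13

Take crate H, crate B, and crate C: weight 6 + 7 + 11 = 24 ≤ 29, value 2 + 6 + 5 = 13.
No other feasible combination does better.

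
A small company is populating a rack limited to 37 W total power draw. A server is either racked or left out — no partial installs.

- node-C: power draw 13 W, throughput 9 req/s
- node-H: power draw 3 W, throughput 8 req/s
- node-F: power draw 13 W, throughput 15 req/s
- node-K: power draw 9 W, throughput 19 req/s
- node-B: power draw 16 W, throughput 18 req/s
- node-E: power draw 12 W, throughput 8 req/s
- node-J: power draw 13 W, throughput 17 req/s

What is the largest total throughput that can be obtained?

Treat it as a binary knapsack problem.
node-F + node-K + node-J: power draw 13 + 9 + 13 = 35 ≤ 37, throughput 15 + 19 + 17 = 51.
node-H + node-K + node-E + node-J: power draw 3 + 9 + 12 + 13 = 37 ≤ 37, throughput 8 + 19 + 8 + 17 = 52.
node-H + node-F + node-K + node-E: power draw 3 + 13 + 9 + 12 = 37 ≤ 37, throughput 8 + 15 + 19 + 8 = 50.
Best is node-H, node-K, node-E, and node-J with total throughput 52.

52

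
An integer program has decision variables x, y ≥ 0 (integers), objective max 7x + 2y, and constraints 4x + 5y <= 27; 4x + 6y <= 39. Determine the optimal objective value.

The continuous relaxation peaks at (6.75, 0) with value 47.25; rounding to a feasible lattice point costs some objective.
(x,y)=(6,0): 4·6+5·0=24≤27, 4·6+6·0=24≤39, objective 42.
(x,y)=(5,1): 4·5+5·1=25≤27, 4·5+6·1=26≤39, objective 37.
(x,y)=(5,0): 4·5+5·0=20≤27, 4·5+6·0=20≤39, objective 35.
The best lattice point is (6,0), giving 42.

42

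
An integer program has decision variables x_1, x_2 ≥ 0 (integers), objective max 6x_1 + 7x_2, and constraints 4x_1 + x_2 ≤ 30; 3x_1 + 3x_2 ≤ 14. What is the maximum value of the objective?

28

Relaxing integrality, the LP optimum is 32.67 at (x_1,x_2) = (0, 4.67), which is not an integer point.
(x_1,x_2)=(0,4) is feasible, giving 28.
(x_1,x_2)=(1,3) is feasible, giving 27.
The best lattice point is (0,4), giving 28.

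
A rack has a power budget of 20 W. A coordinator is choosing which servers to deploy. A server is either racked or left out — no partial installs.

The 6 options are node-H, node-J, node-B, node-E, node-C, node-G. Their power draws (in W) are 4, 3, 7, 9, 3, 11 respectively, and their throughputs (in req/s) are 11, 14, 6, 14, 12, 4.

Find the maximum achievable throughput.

Take node-H, node-J, node-E, and node-C: power draw 4 + 3 + 9 + 3 = 19 ≤ 20, throughput 11 + 14 + 14 + 12 = 51.
No other feasible combination does better.

51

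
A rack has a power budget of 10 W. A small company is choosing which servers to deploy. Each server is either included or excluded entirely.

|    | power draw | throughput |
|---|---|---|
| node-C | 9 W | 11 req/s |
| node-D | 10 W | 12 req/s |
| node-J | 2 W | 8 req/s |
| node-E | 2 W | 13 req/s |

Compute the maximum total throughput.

node-D: power draw 10 ≤ 10, throughput 12.
node-E: power draw 2 ≤ 10, throughput 13.
node-J + node-E: power draw 2 + 2 = 4 ≤ 10, throughput 8 + 13 = 21.
Best is node-J and node-E with total throughput 21.

21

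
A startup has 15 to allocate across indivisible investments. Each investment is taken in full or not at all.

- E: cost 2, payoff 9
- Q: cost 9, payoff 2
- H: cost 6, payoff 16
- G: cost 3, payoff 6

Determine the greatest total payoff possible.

31

H + G: cost 6 + 3 = 9 ≤ 15, payoff 16 + 6 = 22.
E + H: cost 2 + 6 = 8 ≤ 15, payoff 9 + 16 = 25.
E + H + G: cost 2 + 6 + 3 = 11 ≤ 15, payoff 9 + 16 + 6 = 31.
Best is E, H, and G with total payoff 31.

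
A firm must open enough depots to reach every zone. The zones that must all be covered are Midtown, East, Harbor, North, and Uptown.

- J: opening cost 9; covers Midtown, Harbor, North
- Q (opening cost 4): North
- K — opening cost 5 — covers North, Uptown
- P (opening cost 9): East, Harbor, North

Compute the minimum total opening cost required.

Choose J, K, and P: together they cover Midtown, East, Harbor, North, Uptown — every zone.
Total opening cost: 9 + 5 + 9 = 23.
No cover costs less than 23.

23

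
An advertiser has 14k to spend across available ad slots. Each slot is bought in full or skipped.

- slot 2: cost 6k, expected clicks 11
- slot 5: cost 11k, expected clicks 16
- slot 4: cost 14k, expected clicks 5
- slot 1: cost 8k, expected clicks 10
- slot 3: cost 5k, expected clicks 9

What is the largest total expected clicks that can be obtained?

21

Allowing fractional choices, the relaxed optimum would be about 24.4, but ad slots are indivisible.
slot 2 + slot 3: cost 6 + 5 = 11 ≤ 14, expected clicks 11 + 9 = 20.
slot 1 + slot 3: cost 8 + 5 = 13 ≤ 14, expected clicks 10 + 9 = 19.
slot 2 + slot 1: cost 6 + 8 = 14 ≤ 14, expected clicks 11 + 10 = 21.
Best is slot 2 and slot 1 with total expected clicks 21.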